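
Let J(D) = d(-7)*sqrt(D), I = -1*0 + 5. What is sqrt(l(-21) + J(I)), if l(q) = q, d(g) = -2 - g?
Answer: sqrt(-21 + 5*sqrt(5)) ≈ 3.1336*I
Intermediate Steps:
I = 5 (I = 0 + 5 = 5)
J(D) = 5*sqrt(D) (J(D) = (-2 - 1*(-7))*sqrt(D) = (-2 + 7)*sqrt(D) = 5*sqrt(D))
sqrt(l(-21) + J(I)) = sqrt(-21 + 5*sqrt(5))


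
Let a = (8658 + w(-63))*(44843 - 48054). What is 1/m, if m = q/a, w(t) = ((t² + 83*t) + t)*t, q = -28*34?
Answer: 295434477/952 ≈ 3.1033e+5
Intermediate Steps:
q = -952
w(t) = t*(t² + 84*t) (w(t) = (t² + 84*t)*t = t*(t² + 84*t))
a = -295434477 (a = (8658 + (-63)²*(84 - 63))*(44843 - 48054) = (8658 + 3969*21)*(-3211) = (8658 + 83349)*(-3211) = 92007*(-3211) = -295434477)
m = 952/295434477 (m = -952/(-295434477) = -952*(-1/295434477) = 952/295434477 ≈ 3.2224e-6)
1/m = 1/(952/295434477) = 295434477/952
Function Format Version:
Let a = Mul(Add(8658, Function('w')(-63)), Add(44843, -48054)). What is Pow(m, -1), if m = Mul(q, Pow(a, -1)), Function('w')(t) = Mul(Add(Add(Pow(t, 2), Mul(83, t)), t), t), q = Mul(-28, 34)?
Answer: Rational(295434477, 952) ≈ 3.1033e+5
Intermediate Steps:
q = -952
Function('w')(t) = Mul(t, Add(Pow(t, 2), Mul(84, t))) (Function('w')(t) = Mul(Add(Pow(t, 2), Mul(84, t)), t) = Mul(t, Add(Pow(t, 2), Mul(84, t))))
a = -295434477 (a = Mul(Add(8658, Mul(Pow(-63, 2), Add(84, -63))), Add(44843, -48054)) = Mul(Add(8658, Mul(3969, 21)), -3211) = Mul(Add(8658, 83349), -3211) = Mul(92007, -3211) = -295434477)
m = Rational(952, 295434477) (m = Mul(-952, Pow(-295434477, -1)) = Mul(-952, Rational(-1, 295434477)) = Rational(952, 295434477) ≈ 3.2224e-6)
Pow(m, -1) = Pow(Rational(952, 295434477), -1) = Rational(295434477, 952)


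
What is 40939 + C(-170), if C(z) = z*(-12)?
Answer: 42979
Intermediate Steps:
C(z) = -12*z
40939 + C(-170) = 40939 - 12*(-170) = 40939 + 2040 = 42979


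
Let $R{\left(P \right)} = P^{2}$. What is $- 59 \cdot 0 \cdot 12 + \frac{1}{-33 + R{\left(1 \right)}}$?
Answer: $- \frac{1}{32} \approx -0.03125$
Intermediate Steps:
$- 59 \cdot 0 \cdot 12 + \frac{1}{-33 + R{\left(1 \right)}} = - 59 \cdot 0 \cdot 12 + \frac{1}{-33 + 1^{2}} = \left(-59\right) 0 + \frac{1}{-33 + 1} = 0 + \frac{1}{-32} = 0 - \frac{1}{32} = - \frac{1}{32}$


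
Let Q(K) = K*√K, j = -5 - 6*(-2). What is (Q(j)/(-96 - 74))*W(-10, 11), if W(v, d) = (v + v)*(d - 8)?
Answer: 42*√7/17 ≈ 6.5366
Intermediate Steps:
W(v, d) = 2*v*(-8 + d) (W(v, d) = (2*v)*(-8 + d) = 2*v*(-8 + d))
j = 7 (j = -5 - 1*(-12) = -5 + 12 = 7)
Q(K) = K^(3/2)
(Q(j)/(-96 - 74))*W(-10, 11) = (7^(3/2)/(-96 - 74))*(2*(-10)*(-8 + 11)) = ((7*√7)/(-170))*(2*(-10)*3) = -7*√7/170*(-60) = 42*√7/17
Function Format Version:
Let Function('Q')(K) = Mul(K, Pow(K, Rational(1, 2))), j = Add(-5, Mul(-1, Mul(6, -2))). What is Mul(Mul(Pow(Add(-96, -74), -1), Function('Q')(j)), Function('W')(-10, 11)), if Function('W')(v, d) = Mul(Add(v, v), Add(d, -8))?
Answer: Mul(Rational(42, 17), Pow(7, Rational(1, 2))) ≈ 6.5366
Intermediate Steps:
Function('W')(v, d) = Mul(2, v, Add(-8, d)) (Function('W')(v, d) = Mul(Mul(2, v), Add(-8, d)) = Mul(2, v, Add(-8, d)))
j = 7 (j = Add(-5, Mul(-1, -12)) = Add(-5, 12) = 7)
Function('Q')(K) = Pow(K, Rational(3, 2))
Mul(Mul(Pow(Add(-96, -74), -1), Function('Q')(j)), Function('W')(-10, 11)) = Mul(Mul(Pow(Add(-96, -74), -1), Pow(7, Rational(3, 2))), Mul(2, -10, Add(-8, 11))) = Mul(Mul(Pow(-170, -1), Mul(7, Pow(7, Rational(1, 2)))), Mul(2, -10, 3)) = Mul(Mul(Rational(-1, 170), Mul(7, Pow(7, Rational(1, 2)))), -60) = Mul(Mul(Rational(-7, 170), Pow(7, Rational(1, 2))), -60) = Mul(Rational(42, 17), Pow(7, Rational(1, 2)))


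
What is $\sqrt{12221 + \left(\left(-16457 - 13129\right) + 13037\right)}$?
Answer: $2 i \sqrt{1082} \approx 65.788 i$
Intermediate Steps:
$\sqrt{12221 + \left(\left(-16457 - 13129\right) + 13037\right)} = \sqrt{12221 + \left(-29586 + 13037\right)} = \sqrt{12221 - 16549} = \sqrt{-4328} = 2 i \sqrt{1082}$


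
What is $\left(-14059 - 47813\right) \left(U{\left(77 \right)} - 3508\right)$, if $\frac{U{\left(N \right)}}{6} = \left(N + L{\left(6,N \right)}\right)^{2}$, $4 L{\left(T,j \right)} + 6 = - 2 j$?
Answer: $-291169632$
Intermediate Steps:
$L{\left(T,j \right)} = - \frac{3}{2} - \frac{j}{2}$ ($L{\left(T,j \right)} = - \frac{3}{2} + \frac{\left(-2\right) j}{4} = - \frac{3}{2} - \frac{j}{2}$)
$U{\left(N \right)} = 6 \left(- \frac{3}{2} + \frac{N}{2}\right)^{2}$ ($U{\left(N \right)} = 6 \left(N - \left(\frac{3}{2} + \frac{N}{2}\right)\right)^{2} = 6 \left(- \frac{3}{2} + \frac{N}{2}\right)^{2}$)
$\left(-14059 - 47813\right) \left(U{\left(77 \right)} - 3508\right) = \left(-14059 - 47813\right) \left(\frac{3 \left(-3 + 77\right)^{2}}{2} - 3508\right) = - 61872 \left(\frac{3 \cdot 74^{2}}{2} - 3508\right) = - 61872 \left(\frac{3}{2} \cdot 5476 - 3508\right) = - 61872 \left(8214 - 3508\right) = \left(-61872\right) 4706 = -291169632$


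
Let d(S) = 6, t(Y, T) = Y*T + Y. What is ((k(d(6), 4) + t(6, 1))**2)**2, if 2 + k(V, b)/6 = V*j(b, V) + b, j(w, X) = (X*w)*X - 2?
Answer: 695825051222016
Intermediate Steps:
j(w, X) = -2 + w*X**2 (j(w, X) = w*X**2 - 2 = -2 + w*X**2)
t(Y, T) = Y + T*Y (t(Y, T) = T*Y + Y = Y + T*Y)
k(V, b) = -12 + 6*b + 6*V*(-2 + b*V**2) (k(V, b) = -12 + 6*(V*(-2 + b*V**2) + b) = -12 + 6*(b + V*(-2 + b*V**2)) = -12 + (6*b + 6*V*(-2 + b*V**2)) = -12 + 6*b + 6*V*(-2 + b*V**2))
((k(d(6), 4) + t(6, 1))**2)**2 = (((-12 + 6*4 + 6*6*(-2 + 4*6**2)) + 6*(1 + 1))**2)**2 = (((-12 + 24 + 6*6*(-2 + 4*36)) + 6*2)**2)**2 = (((-12 + 24 + 6*6*(-2 + 144)) + 12)**2)**2 = (((-12 + 24 + 6*6*142) + 12)**2)**2 = (((-12 + 24 + 5112) + 12)**2)**2 = ((5124 + 12)**2)**2 = (5136**2)**2 = 26378496**2 = 695825051222016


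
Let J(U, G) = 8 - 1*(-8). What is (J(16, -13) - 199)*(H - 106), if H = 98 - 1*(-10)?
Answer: -366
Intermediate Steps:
H = 108 (H = 98 + 10 = 108)
J(U, G) = 16 (J(U, G) = 8 + 8 = 16)
(J(16, -13) - 199)*(H - 106) = (16 - 199)*(108 - 106) = -183*2 = -366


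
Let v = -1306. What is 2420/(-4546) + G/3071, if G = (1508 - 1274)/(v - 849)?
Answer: -8008317932/15042725365 ≈ -0.53237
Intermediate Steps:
G = -234/2155 (G = (1508 - 1274)/(-1306 - 849) = 234/(-2155) = 234*(-1/2155) = -234/2155 ≈ -0.10858)
2420/(-4546) + G/3071 = 2420/(-4546) - 234/2155/3071 = 2420*(-1/4546) - 234/2155*1/3071 = -1210/2273 - 234/6618005 = -8008317932/15042725365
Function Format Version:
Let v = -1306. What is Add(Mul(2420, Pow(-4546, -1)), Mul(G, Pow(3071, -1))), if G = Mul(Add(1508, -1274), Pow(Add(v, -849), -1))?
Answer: Rational(-8008317932, 15042725365) ≈ -0.53237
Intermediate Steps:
G = Rational(-234, 2155) (G = Mul(Add(1508, -1274), Pow(Add(-1306, -849), -1)) = Mul(234, Pow(-2155, -1)) = Mul(234, Rational(-1, 2155)) = Rational(-234, 2155) ≈ -0.10858)
Add(Mul(2420, Pow(-4546, -1)), Mul(G, Pow(3071, -1))) = Add(Mul(2420, Pow(-4546, -1)), Mul(Rational(-234, 2155), Pow(3071, -1))) = Add(Mul(2420, Rational(-1, 4546)), Mul(Rational(-234, 2155), Rational(1, 3071))) = Add(Rational(-1210, 2273), Rational(-234, 6618005)) = Rational(-8008317932, 15042725365)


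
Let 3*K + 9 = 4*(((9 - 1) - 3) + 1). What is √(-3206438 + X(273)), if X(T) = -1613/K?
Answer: I*√80169015/5 ≈ 1790.7*I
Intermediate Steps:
K = 5 (K = -3 + (4*(((9 - 1) - 3) + 1))/3 = -3 + (4*((8 - 3) + 1))/3 = -3 + (4*(5 + 1))/3 = -3 + (4*6)/3 = -3 + (⅓)*24 = -3 + 8 = 5)
X(T) = -1613/5
√(-3206438 + X(273)) = √(-3206438 - 1613/5) = √(-16033803/5) = I*√80169015/5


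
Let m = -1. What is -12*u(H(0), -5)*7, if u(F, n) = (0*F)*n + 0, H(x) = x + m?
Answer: 0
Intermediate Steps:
H(x) = -1 + x (H(x) = x - 1 = -1 + x)
u(F, n) = 0 (u(F, n) = 0*n + 0 = 0 + 0 = 0)
-12*u(H(0), -5)*7 = -12*0*7 = 0*7 = 0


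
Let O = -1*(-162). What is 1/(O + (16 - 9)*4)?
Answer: 1/190 ≈ 0.0052632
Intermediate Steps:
O = 162
1/(O + (16 - 9)*4) = 1/(162 + (16 - 9)*4) = 1/(162 + 7*4) = 1/(162 + 28) = 1/190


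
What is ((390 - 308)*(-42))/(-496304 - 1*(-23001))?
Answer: 3444/473303 ≈ 0.0072765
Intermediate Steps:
((390 - 308)*(-42))/(-496304 - 1*(-23001)) = (82*(-42))/(-496304 + 23001) = -3444/(-473303) = -3444*(-1/473303) = 3444/473303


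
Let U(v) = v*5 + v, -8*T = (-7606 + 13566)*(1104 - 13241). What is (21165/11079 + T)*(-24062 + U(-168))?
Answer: -837146292217000/3693 ≈ -2.2668e+11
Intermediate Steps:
T = 9042065 (T = -(-7606 + 13566)*(1104 - 13241)/8 = -745*(-12137) = -⅛*(-72336520) = 9042065)
U(v) = 6*v (U(v) = 5*v + v = 6*v)
(21165/11079 + T)*(-24062 + U(-168)) = (21165/11079 + 9042065)*(-24062 + 6*(-168)) = (21165*(1/11079) + 9042065)*(-24062 - 1008) = (7055/3693 + 9042065)*(-25070) = (33392353100/3693)*(-25070) = -837146292217000/3693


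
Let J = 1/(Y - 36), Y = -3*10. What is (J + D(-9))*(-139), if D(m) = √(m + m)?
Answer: 139/66 - 417*I*√2 ≈ 2.1061 - 589.73*I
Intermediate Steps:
D(m) = √2*√m (D(m) = √(2*m) = √2*√m)
Y = -30
J = -1/66 (J = 1/(-30 - 36) = 1/(-66) = -1/66 ≈ -0.015152)
(J + D(-9))*(-139) = (-1/66 + √2*√(-9))*(-139) = (-1/66 + √2*(3*I))*(-139) = (-1/66 + 3*I*√2)*(-139) = 139/66 - 417*I*√2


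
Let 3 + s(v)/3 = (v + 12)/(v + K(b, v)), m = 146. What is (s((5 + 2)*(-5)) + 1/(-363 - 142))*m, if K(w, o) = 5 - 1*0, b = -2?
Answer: -494137/505 ≈ -978.49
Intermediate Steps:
K(w, o) = 5 (K(w, o) = 5 + 0 = 5)
s(v) = -9 + 3*(12 + v)/(5 + v) (s(v) = -9 + 3*((v + 12)/(v + 5)) = -9 + 3*((12 + v)/(5 + v)) = -9 + 3*(12 + v)/(5 + v))
(s((5 + 2)*(-5)) + 1/(-363 - 142))*m = (3*(-3 - 2*(5 + 2)*(-5))/(5 + (5 + 2)*(-5)) + 1/(-363 - 142))*146 = (3*(-3 - 14*(-5))/(5 + 7*(-5)) + 1/(-505))*146 = (3*(-3 - 2*(-35))/(5 - 35) - 1/505)*146 = (3*(-3 + 70)/(-30) - 1/505)*146 = (3*(-1/30)*67 - 1/505)*146 = (-67/10 - 1/505)*146 = -6769/1010*146 = -494137/505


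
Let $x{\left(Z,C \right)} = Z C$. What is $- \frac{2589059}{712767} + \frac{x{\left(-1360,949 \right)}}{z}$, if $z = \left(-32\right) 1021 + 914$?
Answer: $\frac{4230819521}{114323507} \approx 37.007$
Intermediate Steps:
$x{\left(Z,C \right)} = C Z$
$z = -31758$ ($z = -32672 + 914 = -31758$)
$- \frac{2589059}{712767} + \frac{x{\left(-1360,949 \right)}}{z} = - \frac{2589059}{712767} + \frac{949 \left(-1360\right)}{-31758} = \left(-2589059\right) \frac{1}{712767} - - \frac{645320}{15879} = - \frac{235369}{64797} + \frac{645320}{15879} = \frac{4230819521}{114323507}$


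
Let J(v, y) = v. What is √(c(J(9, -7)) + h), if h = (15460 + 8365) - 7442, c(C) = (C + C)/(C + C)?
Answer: 128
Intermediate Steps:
c(C) = 1 (c(C) = (2*C)/((2*C)) = (2*C)*(1/(2*C)) = 1)
h = 16383 (h = 23825 - 7442 = 16383)
√(c(J(9, -7)) + h) = √(1 + 16383) = √16384 = 128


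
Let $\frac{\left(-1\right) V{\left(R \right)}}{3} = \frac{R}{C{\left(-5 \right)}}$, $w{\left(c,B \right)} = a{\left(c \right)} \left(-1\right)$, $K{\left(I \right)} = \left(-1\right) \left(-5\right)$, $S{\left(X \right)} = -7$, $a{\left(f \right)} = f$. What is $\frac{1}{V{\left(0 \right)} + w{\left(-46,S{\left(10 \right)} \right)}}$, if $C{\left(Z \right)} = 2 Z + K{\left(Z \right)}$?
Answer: $\frac{1}{46} \approx 0.021739$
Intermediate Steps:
$K{\left(I \right)} = 5$
$C{\left(Z \right)} = 5 + 2 Z$ ($C{\left(Z \right)} = 2 Z + 5 = 5 + 2 Z$)
$w{\left(c,B \right)} = - c$ ($w{\left(c,B \right)} = c \left(-1\right) = - c$)
$V{\left(R \right)} = \frac{3 R}{5}$ ($V{\left(R \right)} = - 3 \frac{R}{5 + 2 \left(-5\right)} = - 3 \frac{R}{5 - 10} = - 3 \frac{R}{-5} = - 3 R \left(- \frac{1}{5}\right) = - 3 \left(- \frac{R}{5}\right) = \frac{3 R}{5}$)
$\frac{1}{V{\left(0 \right)} + w{\left(-46,S{\left(10 \right)} \right)}} = \frac{1}{\frac{3}{5} \cdot 0 - -46} = \frac{1}{0 + 46} = \frac{1}{46}$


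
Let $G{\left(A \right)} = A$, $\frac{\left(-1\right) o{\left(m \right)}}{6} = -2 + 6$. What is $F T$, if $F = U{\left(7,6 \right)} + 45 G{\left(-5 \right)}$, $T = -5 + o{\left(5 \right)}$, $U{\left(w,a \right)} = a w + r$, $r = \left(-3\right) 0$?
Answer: $5307$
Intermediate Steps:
$r = 0$
$o{\left(m \right)} = -24$ ($o{\left(m \right)} = - 6 \left(-2 + 6\right) = \left(-6\right) 4 = -24$)
$U{\left(w,a \right)} = a w$ ($U{\left(w,a \right)} = a w + 0 = a w$)
$T = -29$ ($T = -5 - 24 = -29$)
$F = -183$ ($F = 6 \cdot 7 + 45 \left(-5\right) = 42 - 225 = -183$)
$F T = \left(-183\right) \left(-29\right) = 5307$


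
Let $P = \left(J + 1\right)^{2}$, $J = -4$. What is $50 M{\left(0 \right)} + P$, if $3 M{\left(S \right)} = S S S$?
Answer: $9$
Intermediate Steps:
$P = 9$ ($P = \left(-4 + 1\right)^{2} = \left(-3\right)^{2} = 9$)
$M{\left(S \right)} = \frac{S^{3}}{3}$ ($M{\left(S \right)} = \frac{S S S}{3} = \frac{S^{2} S}{3} = \frac{S^{3}}{3}$)
$50 M{\left(0 \right)} + P = 50 \frac{0^{3}}{3} + 9 = 50 \cdot \frac{1}{3} \cdot 0 + 9 = 50 \cdot 0 + 9 = 0 + 9 = 9$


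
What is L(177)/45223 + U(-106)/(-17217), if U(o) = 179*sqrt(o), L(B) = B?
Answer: 177/45223 - 179*I*sqrt(106)/17217 ≈ 0.0039139 - 0.10704*I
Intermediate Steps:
L(177)/45223 + U(-106)/(-17217) = 177/45223 + (179*sqrt(-106))/(-17217) = 177*(1/45223) + (179*(I*sqrt(106)))*(-1/17217) = 177/45223 + (179*I*sqrt(106))*(-1/17217) = 177/45223 - 179*I*sqrt(106)/17217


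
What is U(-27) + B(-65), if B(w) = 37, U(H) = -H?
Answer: 64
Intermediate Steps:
U(-27) + B(-65) = -1*(-27) + 37 = 27 + 37 = 64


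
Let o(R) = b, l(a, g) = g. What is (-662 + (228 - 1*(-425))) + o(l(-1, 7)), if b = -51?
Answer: -60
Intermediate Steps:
o(R) = -51
(-662 + (228 - 1*(-425))) + o(l(-1, 7)) = (-662 + (228 - 1*(-425))) - 51 = (-662 + (228 + 425)) - 51 = (-662 + 653) - 51 = -9 - 51 = -60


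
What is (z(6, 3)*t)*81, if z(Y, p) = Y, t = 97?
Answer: 47142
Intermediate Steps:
(z(6, 3)*t)*81 = (6*97)*81 = 582*81 = 47142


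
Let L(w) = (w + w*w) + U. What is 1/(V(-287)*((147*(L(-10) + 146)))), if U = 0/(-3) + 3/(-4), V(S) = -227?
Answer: -4/31400229 ≈ -1.2739e-7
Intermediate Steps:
U = -3/4 (U = 0*(-1/3) + 3*(-1/4) = 0 - 3/4 = -3/4 ≈ -0.75000)
L(w) = -3/4 + w + w**2 (L(w) = (w + w*w) - 3/4 = (w + w**2) - 3/4 = -3/4 + w + w**2)
1/(V(-287)*((147*(L(-10) + 146)))) = 1/((-227)*((147*((-3/4 - 10 + (-10)**2) + 146)))) = -1/(147*((-3/4 - 10 + 100) + 146))/227 = -1/(147*(357/4 + 146))/227 = -1/(227*(147*(941/4))) = -1/(227*138327/4) = -1/227*4/138327 = -4/31400229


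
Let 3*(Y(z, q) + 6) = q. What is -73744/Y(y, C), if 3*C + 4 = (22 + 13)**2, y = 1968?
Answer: -221232/389 ≈ -568.72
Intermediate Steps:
C = 407 (C = -4/3 + (22 + 13)**2/3 = -4/3 + (1/3)*35**2 = -4/3 + (1/3)*1225 = -4/3 + 1225/3 = 407)
Y(z, q) = -6 + q/3
-73744/Y(y, C) = -73744/(-6 + (1/3)*407) = -73744/(-6 + 407/3) = -73744/389/3 = -73744*3/389 = -221232/389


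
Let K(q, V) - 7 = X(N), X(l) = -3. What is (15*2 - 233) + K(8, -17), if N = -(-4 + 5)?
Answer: -199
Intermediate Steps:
N = -1 (N = -1*1 = -1)
K(q, V) = 4 (K(q, V) = 7 - 3 = 4)
(15*2 - 233) + K(8, -17) = (15*2 - 233) + 4 = (30 - 233) + 4 = -203 + 4 = -199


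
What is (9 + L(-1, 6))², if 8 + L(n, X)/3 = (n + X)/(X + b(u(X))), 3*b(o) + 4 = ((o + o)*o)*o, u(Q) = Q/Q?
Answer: 38025/256 ≈ 148.54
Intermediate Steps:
u(Q) = 1
b(o) = -4/3 + 2*o³/3 (b(o) = -4/3 + (((o + o)*o)*o)/3 = -4/3 + (((2*o)*o)*o)/3 = -4/3 + ((2*o²)*o)/3 = -4/3 + (2*o³)/3 = -4/3 + 2*o³/3)
L(n, X) = -24 + 3*(X + n)/(-⅔ + X) (L(n, X) = -24 + 3*((n + X)/(X + (-4/3 + (⅔)*1³))) = -24 + 3*((X + n)/(X + (-4/3 + (⅔)*1))) = -24 + 3*((X + n)/(X + (-4/3 + ⅔))) = -24 + 3*((X + n)/(X - ⅔)) = -24 + 3*((X + n)/(-⅔ + X)) = -24 + 3*(X + n)/(-⅔ + X))
(9 + L(-1, 6))² = (9 + 3*(16 - 21*6 + 3*(-1))/(-2 + 3*6))² = (9 + 3*(16 - 126 - 3)/(-2 + 18))² = (9 + 3*(-113)/16)² = (9 + 3*(1/16)*(-113))² = (9 - 339/16)² = (-195/16)² = 38025/256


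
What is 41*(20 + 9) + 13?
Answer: 1202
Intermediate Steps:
41*(20 + 9) + 13 = 41*29 + 13 = 1189 + 13 = 1202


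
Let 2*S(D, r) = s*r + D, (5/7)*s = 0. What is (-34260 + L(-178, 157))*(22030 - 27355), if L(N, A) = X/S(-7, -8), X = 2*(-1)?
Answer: 1277020200/7 ≈ 1.8243e+8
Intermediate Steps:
s = 0 (s = (7/5)*0 = 0)
S(D, r) = D/2 (S(D, r) = (0*r + D)/2 = (0 + D)/2 = D/2)
X = -2
L(N, A) = 4/7 (L(N, A) = -2/((1/2)*(-7)) = -2/(-7/2) = -2*(-2/7) = 4/7)
(-34260 + L(-178, 157))*(22030 - 27355) = (-34260 + 4/7)*(22030 - 27355) = -239816/7*(-5325) = 1277020200/7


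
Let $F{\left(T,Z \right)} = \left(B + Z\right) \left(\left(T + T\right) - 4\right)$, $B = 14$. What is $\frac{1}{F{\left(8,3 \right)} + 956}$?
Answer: $\frac{1}{1160} \approx 0.00086207$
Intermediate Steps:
$F{\left(T,Z \right)} = \left(-4 + 2 T\right) \left(14 + Z\right)$ ($F{\left(T,Z \right)} = \left(14 + Z\right) \left(\left(T + T\right) - 4\right) = \left(14 + Z\right) \left(2 T - 4\right) = \left(14 + Z\right) \left(-4 + 2 T\right) = \left(-4 + 2 T\right) \left(14 + Z\right)$)
$\frac{1}{F{\left(8,3 \right)} + 956} = \frac{1}{\left(-56 - 12 + 28 \cdot 8 + 2 \cdot 8 \cdot 3\right) + 956} = \frac{1}{\left(-56 - 12 + 224 + 48\right) + 956} = \frac{1}{204 + 956} = \frac{1}{1160}$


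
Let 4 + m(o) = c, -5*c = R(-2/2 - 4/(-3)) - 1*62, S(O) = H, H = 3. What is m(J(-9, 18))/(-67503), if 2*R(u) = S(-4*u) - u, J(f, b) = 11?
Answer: -122/1012545 ≈ -0.00012049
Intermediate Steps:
S(O) = 3
R(u) = 3/2 - u/2 (R(u) = (3 - u)/2 = 3/2 - u/2)
c = 182/15 (c = -((3/2 - (-2/2 - 4/(-3))/2) - 1*62)/5 = -((3/2 - (-2*½ - 4*(-⅓))/2) - 62)/5 = -((3/2 - (-1 + 4/3)/2) - 62)/5 = -((3/2 - ½*⅓) - 62)/5 = -((3/2 - ⅙) - 62)/5 = -(4/3 - 62)/5 = -⅕*(-182/3) = 182/15 ≈ 12.133)
m(o) = 122/15 (m(o) = -4 + 182/15 = 122/15)
m(J(-9, 18))/(-67503) = (122/15)/(-67503) = (122/15)*(-1/67503) = -122/1012545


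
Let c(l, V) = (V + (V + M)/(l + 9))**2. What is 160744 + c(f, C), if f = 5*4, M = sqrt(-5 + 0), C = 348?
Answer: 244179299/841 + 720*I*sqrt(5)/29 ≈ 2.9034e+5 + 55.516*I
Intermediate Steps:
M = I*sqrt(5) (M = sqrt(-5) = I*sqrt(5) ≈ 2.2361*I)
f = 20
c(l, V) = (V + (V + I*sqrt(5))/(9 + l))**2 (c(l, V) = (V + (V + I*sqrt(5))/(l + 9))**2 = (V + (V + I*sqrt(5))/(9 + l))**2)
160744 + c(f, C) = 160744 + (10*348 + I*sqrt(5) + 348*20)**2/(9 + 20)**2 = 160744 + (3480 + I*sqrt(5) + 6960)**2/29**2 = 160744 + (10440 + I*sqrt(5))**2/841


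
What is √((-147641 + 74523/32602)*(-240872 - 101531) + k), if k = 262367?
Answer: √53731449355735843822/32602 ≈ 2.2484e+5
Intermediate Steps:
√((-147641 + 74523/32602)*(-240872 - 101531) + k) = √((-147641 + 74523/32602)*(-240872 - 101531) + 262367) = √((-147641 + 74523*(1/32602))*(-342403) + 262367) = √((-147641 + 74523/32602)*(-342403) + 262367) = √(-4813317359/32602*(-342403) + 262367) = √(1648094303673677/32602 + 262367) = √(1648102857362611/32602) = √53731449355735843822/32602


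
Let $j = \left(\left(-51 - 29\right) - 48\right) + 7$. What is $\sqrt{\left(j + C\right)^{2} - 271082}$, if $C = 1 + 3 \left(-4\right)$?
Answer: $i \sqrt{253658} \approx 503.64 i$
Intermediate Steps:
$C = -11$ ($C = 1 - 12 = -11$)
$j = -121$ ($j = \left(-80 - 48\right) + 7 = -128 + 7 = -121$)
$\sqrt{\left(j + C\right)^{2} - 271082} = \sqrt{\left(-121 - 11\right)^{2} - 271082} = \sqrt{\left(-132\right)^{2} - 271082} = \sqrt{17424 - 271082} = \sqrt{-253658} = i \sqrt{253658}$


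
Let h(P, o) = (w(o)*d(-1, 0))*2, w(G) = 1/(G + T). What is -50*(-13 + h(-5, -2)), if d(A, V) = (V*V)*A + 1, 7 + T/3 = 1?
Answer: 655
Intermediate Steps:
T = -18 (T = -21 + 3*1 = -21 + 3 = -18)
d(A, V) = 1 + A*V² (d(A, V) = V²*A + 1 = A*V² + 1 = 1 + A*V²)
w(G) = 1/(-18 + G) (w(G) = 1/(G - 18) = 1/(-18 + G))
h(P, o) = 2/(-18 + o) (h(P, o) = ((1 - 1*0²)/(-18 + o))*2 = ((1 - 1*0)/(-18 + o))*2 = ((1 + 0)/(-18 + o))*2 = (1/(-18 + o))*2 = 2/(-18 + o))
-50*(-13 + h(-5, -2)) = -50*(-13 + 2/(-18 - 2)) = -50*(-13 + 2/(-20)) = -50*(-13 + 2*(-1/20)) = -50*(-13 - ⅒) = -50*(-131/10) = 655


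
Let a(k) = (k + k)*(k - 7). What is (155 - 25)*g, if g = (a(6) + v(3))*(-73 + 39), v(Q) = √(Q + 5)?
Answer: 53040 - 8840*√2 ≈ 40538.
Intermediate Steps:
v(Q) = √(5 + Q)
a(k) = 2*k*(-7 + k) (a(k) = (2*k)*(-7 + k) = 2*k*(-7 + k))
g = 408 - 68*√2 (g = (2*6*(-7 + 6) + √(5 + 3))*(-73 + 39) = (2*6*(-1) + √8)*(-34) = (-12 + 2*√2)*(-34) = 408 - 68*√2 ≈ 311.83)
(155 - 25)*g = (155 - 25)*(408 - 68*√2) = 130*(408 - 68*√2) = 53040 - 8840*√2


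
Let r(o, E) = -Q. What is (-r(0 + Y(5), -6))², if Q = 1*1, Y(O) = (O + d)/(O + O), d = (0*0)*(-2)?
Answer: 1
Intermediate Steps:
d = 0 (d = 0*(-2) = 0)
Y(O) = ½ (Y(O) = (O + 0)/(O + O) = O/((2*O)) = O*(1/(2*O)) = ½)
Q = 1
r(o, E) = -1 (r(o, E) = -1*1 = -1)
(-r(0 + Y(5), -6))² = (-1*(-1))² = 1² = 1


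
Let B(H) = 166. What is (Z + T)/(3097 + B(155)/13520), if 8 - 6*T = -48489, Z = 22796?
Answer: 626222740/62807409 ≈ 9.9705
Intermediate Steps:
T = 48497/6 (T = 4/3 - 1/6*(-48489) = 4/3 + 16163/2 = 48497/6 ≈ 8082.8)
(Z + T)/(3097 + B(155)/13520) = (22796 + 48497/6)/(3097 + 166/13520) = 185273/(6*(3097 + 166*(1/13520))) = 185273/(6*(3097 + 83/6760)) = 185273/(6*(20935803/6760)) = (185273/6)*(6760/20935803) = 626222740/62807409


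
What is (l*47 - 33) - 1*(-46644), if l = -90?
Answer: 42381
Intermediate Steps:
(l*47 - 33) - 1*(-46644) = (-90*47 - 33) - 1*(-46644) = (-4230 - 33) + 46644 = -4263 + 46644 = 42381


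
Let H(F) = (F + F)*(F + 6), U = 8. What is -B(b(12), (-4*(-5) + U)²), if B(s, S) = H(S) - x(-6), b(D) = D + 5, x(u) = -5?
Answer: -1238725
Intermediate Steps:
H(F) = 2*F*(6 + F) (H(F) = (2*F)*(6 + F) = 2*F*(6 + F))
b(D) = 5 + D
B(s, S) = 5 + 2*S*(6 + S) (B(s, S) = 2*S*(6 + S) - 1*(-5) = 2*S*(6 + S) + 5 = 5 + 2*S*(6 + S))
-B(b(12), (-4*(-5) + U)²) = -(5 + 2*(-4*(-5) + 8)²*(6 + (-4*(-5) + 8)²)) = -(5 + 2*(20 + 8)²*(6 + (20 + 8)²)) = -(5 + 2*28²*(6 + 28²)) = -(5 + 2*784*(6 + 784)) = -(5 + 2*784*790) = -(5 + 1238720) = -1*1238725 = -1238725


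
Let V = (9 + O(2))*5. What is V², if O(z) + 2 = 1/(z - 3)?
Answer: 900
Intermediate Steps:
O(z) = -2 + 1/(-3 + z) (O(z) = -2 + 1/(z - 3) = -2 + 1/(-3 + z))
V = 30 (V = (9 + (7 - 2*2)/(-3 + 2))*5 = (9 + (7 - 4)/(-1))*5 = (9 - 1*3)*5 = (9 - 3)*5 = 6*5 = 30)
V² = 30² = 900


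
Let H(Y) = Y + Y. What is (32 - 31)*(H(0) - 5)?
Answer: -5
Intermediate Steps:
H(Y) = 2*Y
(32 - 31)*(H(0) - 5) = (32 - 31)*(2*0 - 5) = 1*(0 - 5) = 1*(-5) = -5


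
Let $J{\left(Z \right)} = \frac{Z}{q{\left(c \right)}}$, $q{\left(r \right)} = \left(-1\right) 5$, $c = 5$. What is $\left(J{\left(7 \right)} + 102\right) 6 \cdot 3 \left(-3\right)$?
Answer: $- \frac{27162}{5} \approx -5432.4$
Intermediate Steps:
$q{\left(r \right)} = -5$
$J{\left(Z \right)} = - \frac{Z}{5}$ ($J{\left(Z \right)} = \frac{Z}{-5} = Z \left(- \frac{1}{5}\right) = - \frac{Z}{5}$)
$\left(J{\left(7 \right)} + 102\right) 6 \cdot 3 \left(-3\right) = \left(\left(- \frac{1}{5}\right) 7 + 102\right) 6 \cdot 3 \left(-3\right) = \left(- \frac{7}{5} + 102\right) 18 \left(-3\right) = \frac{503}{5} \left(-54\right) = - \frac{27162}{5}$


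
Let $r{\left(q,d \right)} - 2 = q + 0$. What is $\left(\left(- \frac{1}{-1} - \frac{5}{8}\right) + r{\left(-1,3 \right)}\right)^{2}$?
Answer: $\frac{121}{64} \approx 1.8906$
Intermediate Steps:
$r{\left(q,d \right)} = 2 + q$ ($r{\left(q,d \right)} = 2 + \left(q + 0\right) = 2 + q$)
$\left(\left(- \frac{1}{-1} - \frac{5}{8}\right) + r{\left(-1,3 \right)}\right)^{2} = \left(\left(- \frac{1}{-1} - \frac{5}{8}\right) + \left(2 - 1\right)\right)^{2} = \left(\left(\left(-1\right) \left(-1\right) - \frac{5}{8}\right) + 1\right)^{2} = \left(\left(1 - \frac{5}{8}\right) + 1\right)^{2} = \left(\frac{3}{8} + 1\right)^{2} = \left(\frac{11}{8}\right)^{2} = \frac{121}{64}$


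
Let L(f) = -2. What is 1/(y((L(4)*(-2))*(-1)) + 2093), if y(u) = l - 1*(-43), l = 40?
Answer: 1/2176 ≈ 0.00045956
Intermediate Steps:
y(u) = 83 (y(u) = 40 - 1*(-43) = 40 + 43 = 83)
1/(y((L(4)*(-2))*(-1)) + 2093) = 1/(83 + 2093) = 1/2176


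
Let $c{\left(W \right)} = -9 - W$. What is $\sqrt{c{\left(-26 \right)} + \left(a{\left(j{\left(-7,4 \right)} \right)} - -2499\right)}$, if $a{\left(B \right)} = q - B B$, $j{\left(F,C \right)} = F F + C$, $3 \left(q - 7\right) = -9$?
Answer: $17 i \approx 17.0 i$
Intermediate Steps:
$q = 4$ ($q = 7 + \frac{1}{3} \left(-9\right) = 7 - 3 = 4$)
$j{\left(F,C \right)} = C + F^{2}$ ($j{\left(F,C \right)} = F^{2} + C = C + F^{2}$)
$a{\left(B \right)} = 4 - B^{2}$ ($a{\left(B \right)} = 4 - B B = 4 - B^{2}$)
$\sqrt{c{\left(-26 \right)} + \left(a{\left(j{\left(-7,4 \right)} \right)} - -2499\right)} = \sqrt{\left(-9 - -26\right) + \left(\left(4 - \left(4 + \left(-7\right)^{2}\right)^{2}\right) - -2499\right)} = \sqrt{\left(-9 + 26\right) + \left(\left(4 - \left(4 + 49\right)^{2}\right) + 2499\right)} = \sqrt{17 + \left(\left(4 - 53^{2}\right) + 2499\right)} = \sqrt{17 + \left(\left(4 - 2809\right) + 2499\right)} = \sqrt{17 + \left(-2805 + 2499\right)} = \sqrt{17 - 306} = \sqrt{-289} = 17 i$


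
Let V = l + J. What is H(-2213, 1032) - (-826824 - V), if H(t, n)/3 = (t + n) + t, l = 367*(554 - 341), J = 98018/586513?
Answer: 524819555087/586513 ≈ 8.9481e+5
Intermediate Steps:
J = 98018/586513 (J = 98018*(1/586513) = 98018/586513 ≈ 0.16712)
l = 78171 (l = 367*213 = 78171)
H(t, n) = 3*n + 6*t (H(t, n) = 3*((t + n) + t) = 3*((n + t) + t) = 3*(n + 2*t) = 3*n + 6*t)
V = 45848405741/586513 (V = 78171 + 98018/586513 = 45848405741/586513 ≈ 78171.)
H(-2213, 1032) - (-826824 - V) = (3*1032 + 6*(-2213)) - (-826824 - 1*45848405741/586513) = (3096 - 13278) - (-826824 - 45848405741/586513) = -10182 - 1*(-530791430453/586513) = -10182 + 530791430453/586513 = 524819555087/586513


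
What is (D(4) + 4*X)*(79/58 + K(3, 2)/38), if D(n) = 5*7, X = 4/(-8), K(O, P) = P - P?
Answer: 2607/58 ≈ 44.948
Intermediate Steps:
K(O, P) = 0
X = -1/2 (X = 4*(-1/8) = -1/2 ≈ -0.50000)
D(n) = 35
(D(4) + 4*X)*(79/58 + K(3, 2)/38) = (35 + 4*(-1/2))*(79/58 + 0/38) = (35 - 2)*(79*(1/58) + 0*(1/38)) = 33*(79/58 + 0) = 33*(79/58) = 2607/58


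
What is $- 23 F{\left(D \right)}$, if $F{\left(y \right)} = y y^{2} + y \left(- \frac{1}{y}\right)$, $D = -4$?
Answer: $1495$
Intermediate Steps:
$F{\left(y \right)} = -1 + y^{3}$ ($F{\left(y \right)} = y^{3} - 1 = -1 + y^{3}$)
$- 23 F{\left(D \right)} = - 23 \left(-1 + \left(-4\right)^{3}\right) = - 23 \left(-1 - 64\right) = \left(-23\right) \left(-65\right) = 1495$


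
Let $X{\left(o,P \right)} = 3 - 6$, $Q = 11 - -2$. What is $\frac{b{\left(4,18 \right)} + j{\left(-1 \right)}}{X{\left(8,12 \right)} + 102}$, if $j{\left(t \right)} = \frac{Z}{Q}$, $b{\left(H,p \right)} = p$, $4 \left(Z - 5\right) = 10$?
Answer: $\frac{161}{858} \approx 0.18765$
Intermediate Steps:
$Z = \frac{15}{2}$ ($Z = 5 + \frac{1}{4} \cdot 10 = 5 + \frac{5}{2} = \frac{15}{2} \approx 7.5$)
$Q = 13$ ($Q = 11 + 2 = 13$)
$X{\left(o,P \right)} = -3$
$j{\left(t \right)} = \frac{15}{26}$ ($j{\left(t \right)} = \frac{15}{2 \cdot 13} = \frac{15}{2} \cdot \frac{1}{13} = \frac{15}{26}$)
$\frac{b{\left(4,18 \right)} + j{\left(-1 \right)}}{X{\left(8,12 \right)} + 102} = \frac{18 + \frac{15}{26}}{-3 + 102} = \frac{483}{26 \cdot 99} = \frac{483}{26} \cdot \frac{1}{99} = \frac{161}{858}$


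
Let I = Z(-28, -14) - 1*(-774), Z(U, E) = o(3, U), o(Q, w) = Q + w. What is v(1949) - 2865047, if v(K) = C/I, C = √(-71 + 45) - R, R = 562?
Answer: -2145920765/749 + I*√26/749 ≈ -2.865e+6 + 0.0068078*I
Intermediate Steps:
Z(U, E) = 3 + U
I = 749 (I = (3 - 28) - 1*(-774) = -25 + 774 = 749)
C = -562 + I*√26 (C = √(-71 + 45) - 1*562 = √(-26) - 562 = I*√26 - 562 = -562 + I*√26 ≈ -562.0 + 5.099*I)
v(K) = -562/749 + I*√26/749 (v(K) = (-562 + I*√26)/749 = (-562 + I*√26)*(1/749) = -562/749 + I*√26/749)
v(1949) - 2865047 = (-562/749 + I*√26/749) - 2865047 = -2145920765/749 + I*√26/749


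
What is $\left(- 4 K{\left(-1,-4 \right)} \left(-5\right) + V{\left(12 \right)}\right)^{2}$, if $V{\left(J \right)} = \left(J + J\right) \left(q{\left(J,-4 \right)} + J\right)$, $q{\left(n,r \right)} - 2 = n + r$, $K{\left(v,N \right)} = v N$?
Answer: $369664$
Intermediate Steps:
$K{\left(v,N \right)} = N v$
$q{\left(n,r \right)} = 2 + n + r$ ($q{\left(n,r \right)} = 2 + \left(n + r\right) = 2 + n + r$)
$V{\left(J \right)} = 2 J \left(-2 + 2 J\right)$ ($V{\left(J \right)} = \left(J + J\right) \left(\left(2 + J - 4\right) + J\right) = 2 J \left(\left(-2 + J\right) + J\right) = 2 J \left(-2 + 2 J\right)$)
$\left(- 4 K{\left(-1,-4 \right)} \left(-5\right) + V{\left(12 \right)}\right)^{2} = \left(- 4 \left(\left(-4\right) \left(-1\right)\right) \left(-5\right) + 4 \cdot 12 \left(-1 + 12\right)\right)^{2} = \left(\left(-4\right) 4 \left(-5\right) + 4 \cdot 12 \cdot 11\right)^{2} = \left(\left(-16\right) \left(-5\right) + 528\right)^{2} = \left(80 + 528\right)^{2} = 608^{2} = 369664$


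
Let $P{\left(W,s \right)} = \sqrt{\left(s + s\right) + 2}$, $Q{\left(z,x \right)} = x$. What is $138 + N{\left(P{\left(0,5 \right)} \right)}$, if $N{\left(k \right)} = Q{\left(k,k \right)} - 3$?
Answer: $135 + 2 \sqrt{3} \approx 138.46$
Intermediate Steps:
$P{\left(W,s \right)} = \sqrt{2 + 2 s}$ ($P{\left(W,s \right)} = \sqrt{2 s + 2} = \sqrt{2 + 2 s}$)
$N{\left(k \right)} = -3 + k$ ($N{\left(k \right)} = k - 3 = -3 + k$)
$138 + N{\left(P{\left(0,5 \right)} \right)} = 138 - \left(3 - \sqrt{2 + 2 \cdot 5}\right) = 138 - \left(3 - \sqrt{2 + 10}\right) = 138 - \left(3 - \sqrt{12}\right) = 138 - \left(3 - 2 \sqrt{3}\right) = 135 + 2 \sqrt{3}$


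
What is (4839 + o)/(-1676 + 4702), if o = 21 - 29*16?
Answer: 2198/1513 ≈ 1.4527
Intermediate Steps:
o = -443 (o = 21 - 464 = -443)
(4839 + o)/(-1676 + 4702) = (4839 - 443)/(-1676 + 4702) = 4396/3026 = 4396*(1/3026) = 2198/1513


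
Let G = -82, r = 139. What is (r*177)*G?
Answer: -2017446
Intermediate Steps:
(r*177)*G = (139*177)*(-82) = 24603*(-82) = -2017446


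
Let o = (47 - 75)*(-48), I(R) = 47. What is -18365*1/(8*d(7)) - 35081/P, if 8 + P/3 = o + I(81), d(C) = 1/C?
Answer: -533655343/33192 ≈ -16078.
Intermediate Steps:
o = 1344 (o = -28*(-48) = 1344)
P = 4149 (P = -24 + 3*(1344 + 47) = -24 + 3*1391 = -24 + 4173 = 4149)
-18365*1/(8*d(7)) - 35081/P = -18365/((1/7)*8) - 35081/4149 = -18365/((1*(⅐))*8) - 35081*1/4149 = -18365/((⅐)*8) - 35081/4149 = -18365/8/7 - 35081/4149 = -18365*7/8 - 35081/4149 = -128555/8 - 35081/4149 = -533655343/33192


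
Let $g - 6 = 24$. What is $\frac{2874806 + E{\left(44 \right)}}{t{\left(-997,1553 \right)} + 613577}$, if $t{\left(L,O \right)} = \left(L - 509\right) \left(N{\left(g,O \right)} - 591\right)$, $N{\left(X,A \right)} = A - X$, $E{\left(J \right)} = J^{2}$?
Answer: $- \frac{2876742}{790015} \approx -3.6414$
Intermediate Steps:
$g = 30$ ($g = 6 + 24 = 30$)
$t{\left(L,O \right)} = \left(-621 + O\right) \left(-509 + L\right)$ ($t{\left(L,O \right)} = \left(L - 509\right) \left(\left(O - 30\right) - 591\right) = \left(-509 + L\right) \left(\left(O - 30\right) - 591\right) = \left(-509 + L\right) \left(\left(-30 + O\right) - 591\right) = \left(-509 + L\right) \left(-621 + O\right) = \left(-621 + O\right) \left(-509 + L\right)$)
$\frac{2874806 + E{\left(44 \right)}}{t{\left(-997,1553 \right)} + 613577} = \frac{2874806 + 44^{2}}{\left(316089 - -619137 - 790477 - 1548341\right) + 613577} = \frac{2874806 + 1936}{\left(316089 + 619137 - 790477 - 1548341\right) + 613577} = \frac{2876742}{-1403592 + 613577} = \frac{2876742}{-790015} = 2876742 \left(- \frac{1}{790015}\right) = - \frac{2876742}{790015}$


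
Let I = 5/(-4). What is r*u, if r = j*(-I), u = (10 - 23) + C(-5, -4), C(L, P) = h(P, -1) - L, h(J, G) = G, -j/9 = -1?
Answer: -405/4 ≈ -101.25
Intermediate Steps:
j = 9 (j = -9*(-1) = 9)
I = -5/4 (I = 5*(-1/4) = -5/4 ≈ -1.2500)
C(L, P) = -1 - L
u = -9 (u = (10 - 23) + (-1 - 1*(-5)) = -13 + (-1 + 5) = -13 + 4 = -9)
r = 45/4 (r = 9*(-1*(-5/4)) = 9*(5/4) = 45/4 ≈ 11.250)
r*u = (45/4)*(-9) = -405/4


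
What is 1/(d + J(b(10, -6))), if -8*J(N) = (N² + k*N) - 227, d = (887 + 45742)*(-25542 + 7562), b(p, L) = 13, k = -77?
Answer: -8/6707114301 ≈ -1.1928e-9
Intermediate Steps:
d = -838389420 (d = 46629*(-17980) = -838389420)
J(N) = 227/8 - N²/8 + 77*N/8 (J(N) = -((N² - 77*N) - 227)/8 = -(-227 + N² - 77*N)/8 = 227/8 - N²/8 + 77*N/8)
1/(d + J(b(10, -6))) = 1/(-838389420 + (227/8 - ⅛*13² + (77/8)*13)) = 1/(-838389420 + (227/8 - ⅛*169 + 1001/8)) = 1/(-838389420 + (227/8 - 169/8 + 1001/8)) = 1/(-838389420 + 1059/8) = 1/(-6707114301/8) = -8/6707114301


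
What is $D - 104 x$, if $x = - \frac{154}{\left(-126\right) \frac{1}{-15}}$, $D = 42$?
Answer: $\frac{5846}{3} \approx 1948.7$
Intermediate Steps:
$x = - \frac{55}{3}$ ($x = - \frac{154}{\left(-126\right) \left(- \frac{1}{15}\right)} = - \frac{154}{\frac{42}{5}} = \left(-154\right) \frac{5}{42} = - \frac{55}{3} \approx -18.333$)
$D - 104 x = 42 - - \frac{5720}{3} = 42 + \frac{5720}{3} = \frac{5846}{3}$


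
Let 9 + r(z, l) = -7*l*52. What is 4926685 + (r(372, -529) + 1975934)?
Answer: 7095166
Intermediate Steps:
r(z, l) = -9 - 364*l (r(z, l) = -9 - 7*l*52 = -9 - 364*l)
4926685 + (r(372, -529) + 1975934) = 4926685 + ((-9 - 364*(-529)) + 1975934) = 4926685 + ((-9 + 192556) + 1975934) = 4926685 + (192547 + 1975934) = 4926685 + 2168481 = 7095166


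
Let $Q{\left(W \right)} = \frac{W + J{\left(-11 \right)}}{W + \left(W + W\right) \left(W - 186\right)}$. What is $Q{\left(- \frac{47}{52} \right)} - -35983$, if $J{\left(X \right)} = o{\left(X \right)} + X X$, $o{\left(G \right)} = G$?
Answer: $\frac{5464319597}{151857} \approx 35983.0$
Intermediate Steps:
$J{\left(X \right)} = X + X^{2}$ ($J{\left(X \right)} = X + X X = X + X^{2}$)
$Q{\left(W \right)} = \frac{110 + W}{W + 2 W \left(-186 + W\right)}$ ($Q{\left(W \right)} = \frac{W - 11 \left(1 - 11\right)}{W + \left(W + W\right) \left(W - 186\right)} = \frac{W - -110}{W + 2 W \left(-186 + W\right)} = \frac{W + 110}{W + 2 W \left(-186 + W\right)} = \frac{110 + W}{W + 2 W \left(-186 + W\right)}$)
$Q{\left(- \frac{47}{52} \right)} - -35983 = \frac{110 - \frac{47}{52}}{- \frac{47}{52} \left(-371 + 2 \left(- \frac{47}{52}\right)\right)} - -35983 = \frac{110 - \frac{47}{52}}{\left(-47\right) \frac{1}{52} \left(-371 + 2 \left(\left(-47\right) \frac{1}{52}\right)\right)} + 35983 = \frac{110 - \frac{47}{52}}{\left(- \frac{47}{52}\right) \left(-371 + 2 \left(- \frac{47}{52}\right)\right)} + 35983 = \left(- \frac{52}{47}\right) \frac{1}{-371 - \frac{47}{26}} \cdot \frac{5673}{52} + 35983 = \left(- \frac{52}{47}\right) \frac{1}{- \frac{9693}{26}} \cdot \frac{5673}{52} + 35983 = \left(- \frac{52}{47}\right) \left(- \frac{26}{9693}\right) \frac{5673}{52} + 35983 = \frac{49166}{151857} + 35983 = \frac{5464319597}{151857}$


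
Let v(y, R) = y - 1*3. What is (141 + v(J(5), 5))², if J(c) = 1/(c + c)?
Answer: 1907161/100 ≈ 19072.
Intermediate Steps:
J(c) = 1/(2*c)
v(y, R) = -3 + y (v(y, R) = y - 3 = -3 + y)
(141 + v(J(5), 5))² = (141 + (-3 + (½)/5))² = (141 + (-3 + (½)*(⅕)))² = (141 + (-3 + ⅒))² = (141 - 29/10)² = (1381/10)² = 1907161/100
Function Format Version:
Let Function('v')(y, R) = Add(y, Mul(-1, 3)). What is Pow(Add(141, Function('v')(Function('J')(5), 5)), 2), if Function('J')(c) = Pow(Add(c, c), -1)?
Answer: Rational(1907161, 100) ≈ 19072.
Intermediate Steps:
Function('J')(c) = Mul(Rational(1, 2), Pow(c, -1)) (Function('J')(c) = Pow(Mul(2, c), -1) = Mul(Rational(1, 2), Pow(c, -1)))
Function('v')(y, R) = Add(-3, y) (Function('v')(y, R) = Add(y, -3) = Add(-3, y))
Pow(Add(141, Function('v')(Function('J')(5), 5)), 2) = Pow(Add(141, Add(-3, Mul(Rational(1, 2), Pow(5, -1)))), 2) = Pow(Add(141, Add(-3, Mul(Rational(1, 2), Rational(1, 5)))), 2) = Pow(Add(141, Add(-3, Rational(1, 10))), 2) = Pow(Add(141, Rational(-29, 10)), 2) = Pow(Rational(1381, 10), 2) = Rational(1907161, 100)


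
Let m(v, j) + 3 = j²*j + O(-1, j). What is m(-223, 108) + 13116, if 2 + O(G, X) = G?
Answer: 1272822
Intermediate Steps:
O(G, X) = -2 + G
m(v, j) = -6 + j³ (m(v, j) = -3 + (j²*j + (-2 - 1)) = -3 + (j³ - 3) = -3 + (-3 + j³) = -6 + j³)
m(-223, 108) + 13116 = (-6 + 108³) + 13116 = (-6 + 1259712) + 13116 = 1259706 + 13116 = 1272822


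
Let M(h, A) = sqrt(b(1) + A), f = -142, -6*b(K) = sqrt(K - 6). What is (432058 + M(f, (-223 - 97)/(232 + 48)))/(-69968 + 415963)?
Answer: 432058/345995 + sqrt(-2016 - 294*I*sqrt(5))/14531790 ≈ 1.2487 - 3.1295e-6*I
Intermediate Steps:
b(K) = -sqrt(-6 + K)/6 (b(K) = -sqrt(K - 6)/6 = -sqrt(-6 + K)/6)
M(h, A) = sqrt(A - I*sqrt(5)/6) (M(h, A) = sqrt(-sqrt(-6 + 1)/6 + A) = sqrt(-I*sqrt(5)/6 + A) = sqrt(A - I*sqrt(5)/6))
(432058 + M(f, (-223 - 97)/(232 + 48)))/(-69968 + 415963) = (432058 + sqrt(36*((-223 - 97)/(232 + 48)) - 6*I*sqrt(5))/6)/(-69968 + 415963) = (432058 + sqrt(36*(-320/280) - 6*I*sqrt(5))/6)/345995 = (432058 + sqrt(36*(-320*1/280) - 6*I*sqrt(5))/6)*(1/345995) = (432058 + sqrt(36*(-8/7) - 6*I*sqrt(5))/6)*(1/345995) = (432058 + sqrt(-288/7 - 6*I*sqrt(5))/6)*(1/345995) = 432058/345995 + sqrt(-288/7 - 6*I*sqrt(5))/2075970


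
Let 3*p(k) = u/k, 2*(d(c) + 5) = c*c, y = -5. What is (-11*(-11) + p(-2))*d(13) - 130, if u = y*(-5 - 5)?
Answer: 8827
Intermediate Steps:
d(c) = -5 + c²/2 (d(c) = -5 + (c*c)/2 = -5 + c²/2)
u = 50 (u = -5*(-5 - 5) = -5*(-10) = 50)
p(k) = 50/(3*k) (p(k) = (50/k)/3 = 50/(3*k))
(-11*(-11) + p(-2))*d(13) - 130 = (-11*(-11) + (50/3)/(-2))*(-5 + (½)*13²) - 130 = (121 + (50/3)*(-½))*(-5 + (½)*169) - 130 = (121 - 25/3)*(-5 + 169/2) - 130 = (338/3)*(159/2) - 130 = 8957 - 130 = 8827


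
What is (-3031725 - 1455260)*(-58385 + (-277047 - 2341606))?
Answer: 12011829350430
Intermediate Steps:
(-3031725 - 1455260)*(-58385 + (-277047 - 2341606)) = -4486985*(-58385 - 2618653) = -4486985*(-2677038) = 12011829350430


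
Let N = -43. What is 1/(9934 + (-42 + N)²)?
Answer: 1/17159 ≈ 5.8278e-5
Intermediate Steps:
1/(9934 + (-42 + N)²) = 1/(9934 + (-42 - 43)²) = 1/(9934 + (-85)²) = 1/(9934 + 7225) = 1/17159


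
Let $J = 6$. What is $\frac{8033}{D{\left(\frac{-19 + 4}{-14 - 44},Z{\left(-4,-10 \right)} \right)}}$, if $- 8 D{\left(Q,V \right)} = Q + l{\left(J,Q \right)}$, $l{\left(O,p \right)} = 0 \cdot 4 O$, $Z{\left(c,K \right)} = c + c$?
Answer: $- \frac{3727312}{15} \approx -2.4849 \cdot 10^{5}$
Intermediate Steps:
$Z{\left(c,K \right)} = 2 c$
$l{\left(O,p \right)} = 0$ ($l{\left(O,p \right)} = 0 O = 0$)
$D{\left(Q,V \right)} = - \frac{Q}{8}$ ($D{\left(Q,V \right)} = - \frac{Q + 0}{8} = - \frac{Q}{8}$)
$\frac{8033}{D{\left(\frac{-19 + 4}{-14 - 44},Z{\left(-4,-10 \right)} \right)}} = \frac{8033}{\left(- \frac{1}{8}\right) \frac{-19 + 4}{-14 - 44}} = \frac{8033}{\left(- \frac{1}{8}\right) \left(- \frac{15}{-58}\right)} = \frac{8033}{\left(- \frac{1}{8}\right) \left(\left(-15\right) \left(- \frac{1}{58}\right)\right)} = \frac{8033}{\left(- \frac{1}{8}\right) \frac{15}{58}} = \frac{8033}{- \frac{15}{464}} = 8033 \left(- \frac{464}{15}\right) = - \frac{3727312}{15}$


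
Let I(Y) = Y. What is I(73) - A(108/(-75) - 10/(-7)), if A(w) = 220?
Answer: -147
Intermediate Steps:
I(73) - A(108/(-75) - 10/(-7)) = 73 - 1*220 = 73 - 220 = -147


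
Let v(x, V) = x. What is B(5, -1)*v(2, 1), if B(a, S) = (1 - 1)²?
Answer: 0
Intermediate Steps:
B(a, S) = 0 (B(a, S) = 0² = 0)
B(5, -1)*v(2, 1) = 0*2 = 0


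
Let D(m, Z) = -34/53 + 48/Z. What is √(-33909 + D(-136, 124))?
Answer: I*√91536302915/1643 ≈ 184.14*I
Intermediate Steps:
D(m, Z) = -34/53 + 48/Z (D(m, Z) = -34*1/53 + 48/Z = -34/53 + 48/Z)
√(-33909 + D(-136, 124)) = √(-33909 + (-34/53 + 48/124)) = √(-33909 + (-34/53 + 48*(1/124))) = √(-33909 + (-34/53 + 12/31)) = √(-33909 - 418/1643) = √(-55712905/1643) = I*√91536302915/1643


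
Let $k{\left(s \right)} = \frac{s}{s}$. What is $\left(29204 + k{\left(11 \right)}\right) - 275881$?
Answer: $-246676$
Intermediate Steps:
$k{\left(s \right)} = 1$
$\left(29204 + k{\left(11 \right)}\right) - 275881 = \left(29204 + 1\right) - 275881 = 29205 - 275881 = -246676$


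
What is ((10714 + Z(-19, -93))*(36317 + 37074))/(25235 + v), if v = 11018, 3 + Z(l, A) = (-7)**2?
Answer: 789687160/36253 ≈ 21783.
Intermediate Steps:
Z(l, A) = 46 (Z(l, A) = -3 + (-7)**2 = -3 + 49 = 46)
((10714 + Z(-19, -93))*(36317 + 37074))/(25235 + v) = ((10714 + 46)*(36317 + 37074))/(25235 + 11018) = (10760*73391)/36253 = 789687160*(1/36253) = 789687160/36253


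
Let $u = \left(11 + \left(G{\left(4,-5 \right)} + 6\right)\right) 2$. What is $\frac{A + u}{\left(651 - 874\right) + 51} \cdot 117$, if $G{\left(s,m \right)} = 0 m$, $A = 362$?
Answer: $- \frac{11583}{43} \approx -269.37$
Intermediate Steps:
$G{\left(s,m \right)} = 0$
$u = 34$ ($u = \left(11 + \left(0 + 6\right)\right) 2 = \left(11 + 6\right) 2 = 17 \cdot 2 = 34$)
$\frac{A + u}{\left(651 - 874\right) + 51} \cdot 117 = \frac{362 + 34}{\left(651 - 874\right) + 51} \cdot 117 = \frac{396}{\left(651 - 874\right) + 51} \cdot 117 = \frac{396}{-223 + 51} \cdot 117 = \frac{396}{-172} \cdot 117 = 396 \left(- \frac{1}{172}\right) 117 = \left(- \frac{99}{43}\right) 117 = - \frac{11583}{43}$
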